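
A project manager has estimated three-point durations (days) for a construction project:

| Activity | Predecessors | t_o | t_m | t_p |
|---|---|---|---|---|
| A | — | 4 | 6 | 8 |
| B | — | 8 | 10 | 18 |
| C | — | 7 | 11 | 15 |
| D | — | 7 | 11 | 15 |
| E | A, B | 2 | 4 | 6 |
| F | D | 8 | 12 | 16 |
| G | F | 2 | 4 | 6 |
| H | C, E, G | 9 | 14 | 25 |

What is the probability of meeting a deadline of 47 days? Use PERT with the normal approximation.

0.933

te_A = (4 + 4·6 + 8)/6 = 36/6 = 6; σ²_A = ((8−4)/6)² = 0.444
te_B = (8 + 4·10 + 18)/6 = 66/6 = 11; σ²_B = ((18−8)/6)² = 2.778
te_C = (7 + 4·11 + 15)/6 = 66/6 = 11; σ²_C = ((15−7)/6)² = 1.778
te_D = (7 + 4·11 + 15)/6 = 66/6 = 11; σ²_D = ((15−7)/6)² = 1.778
te_E = (2 + 4·4 + 6)/6 = 24/6 = 4; σ²_E = ((6−2)/6)² = 0.444
te_F = (8 + 4·12 + 16)/6 = 72/6 = 12; σ²_F = ((16−8)/6)² = 1.778
te_G = (2 + 4·4 + 6)/6 = 24/6 = 4; σ²_G = ((6−2)/6)² = 0.444
te_H = (9 + 4·14 + 25)/6 = 90/6 = 15; σ²_H = ((25−9)/6)² = 7.111

Forward pass:
ES_A = 0; EF_A = 6
ES_B = 0; EF_B = 11
ES_C = 0; EF_C = 11
ES_D = 0; EF_D = 11
ES_E = max(EF_A=6, EF_B=11) = 11; EF_E = 11+4 = 15
ES_F = 11; EF_F = 11+12 = 23
ES_G = 23; EF_G = 23+4 = 27
ES_H = max(EF_C=11, EF_E=15, EF_G=27) = 27; EF_H = 27+15 = 42
Expected project duration μ = 42 days. Critical path: D → F → G → H.

Variance along critical path = 1.778 + 1.778 + 0.444 + 7.111 = 11.111; σ = √11.111 = 3.333 days.
Z = (47 − 42) / 3.333 = 1.500
P(T ≤ 47) = Φ(1.500) ≈ 0.933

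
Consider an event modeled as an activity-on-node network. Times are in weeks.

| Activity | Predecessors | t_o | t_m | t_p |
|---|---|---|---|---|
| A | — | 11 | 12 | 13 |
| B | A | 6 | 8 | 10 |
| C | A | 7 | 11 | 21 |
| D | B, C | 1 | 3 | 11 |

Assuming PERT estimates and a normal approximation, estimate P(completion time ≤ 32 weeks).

0.917

te_A = (11 + 4·12 + 13)/6 = 72/6 = 12; σ²_A = ((13−11)/6)² = 0.111
te_B = (6 + 4·8 + 10)/6 = 48/6 = 8; σ²_B = ((10−6)/6)² = 0.444
te_C = (7 + 4·11 + 21)/6 = 72/6 = 12; σ²_C = ((21−7)/6)² = 5.444
te_D = (1 + 4·3 + 11)/6 = 24/6 = 4; σ²_D = ((11−1)/6)² = 2.778

Forward pass:
ES_A = 0; EF_A = 12
ES_B = 12; EF_B = 12+8 = 20
ES_C = 12; EF_C = 12+12 = 24
ES_D = max(EF_B=20, EF_C=24) = 24; EF_D = 24+4 = 28
Expected project duration μ = 28 weeks. Critical path: A → C → D.

Variance along critical path = 0.111 + 5.444 + 2.778 = 8.333; σ = √8.333 = 2.887 weeks.
Z = (32 − 28) / 2.887 = 1.386
P(T ≤ 32) = Φ(1.386) ≈ 0.917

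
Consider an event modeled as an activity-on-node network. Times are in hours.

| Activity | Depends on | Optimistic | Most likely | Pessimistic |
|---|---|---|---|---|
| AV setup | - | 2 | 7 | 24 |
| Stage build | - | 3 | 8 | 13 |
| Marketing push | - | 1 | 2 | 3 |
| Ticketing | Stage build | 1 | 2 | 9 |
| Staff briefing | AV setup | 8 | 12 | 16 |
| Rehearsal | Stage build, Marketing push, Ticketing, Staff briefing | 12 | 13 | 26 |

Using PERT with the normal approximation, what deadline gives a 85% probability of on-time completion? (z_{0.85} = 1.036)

te_AV setup = (2 + 4·7 + 24)/6 = 54/6 = 9; σ²_AV setup = ((24−2)/6)² = 13.444
te_Stage build = (3 + 4·8 + 13)/6 = 48/6 = 8; σ²_Stage build = ((13−3)/6)² = 2.778
te_Marketing push = (1 + 4·2 + 3)/6 = 12/6 = 2; σ²_Marketing push = ((3−1)/6)² = 0.111
te_Ticketing = (1 + 4·2 + 9)/6 = 18/6 = 3; σ²_Ticketing = ((9−1)/6)² = 1.778
te_Staff briefing = (8 + 4·12 + 16)/6 = 72/6 = 12; σ²_Staff briefing = ((16−8)/6)² = 1.778
te_Rehearsal = (12 + 4·13 + 26)/6 = 90/6 = 15; σ²_Rehearsal = ((26−12)/6)² = 5.444

Forward pass:
ES_AV setup = 0; EF_AV setup = 9
ES_Stage build = 0; EF_Stage build = 8
ES_Marketing push = 0; EF_Marketing push = 2
ES_Ticketing = 8; EF_Ticketing = 8+3 = 11
ES_Staff briefing = 9; EF_Staff briefing = 9+12 = 21
ES_Rehearsal = max(EF_Stage build=8, EF_Marketing push=2, EF_Ticketing=11, EF_Staff briefing=21) = 21; EF_Rehearsal = 21+15 = 36
Expected project duration μ = 36 hours. Critical path: AV setup → Staff briefing → Rehearsal.

Variance along critical path = 13.444 + 1.778 + 5.444 = 20.667; σ = 4.546 hours.
D = μ + z·σ = 36 + 1.036·4.546 = 40.7 hours

40.7 hours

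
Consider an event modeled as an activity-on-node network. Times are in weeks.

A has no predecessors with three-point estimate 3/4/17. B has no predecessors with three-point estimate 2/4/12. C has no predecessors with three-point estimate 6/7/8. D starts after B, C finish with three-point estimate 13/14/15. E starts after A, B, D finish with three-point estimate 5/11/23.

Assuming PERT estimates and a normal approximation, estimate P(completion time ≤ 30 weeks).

te_A = (3 + 4·4 + 17)/6 = 36/6 = 6; σ²_A = ((17−3)/6)² = 5.444
te_B = (2 + 4·4 + 12)/6 = 30/6 = 5; σ²_B = ((12−2)/6)² = 2.778
te_C = (6 + 4·7 + 8)/6 = 42/6 = 7; σ²_C = ((8−6)/6)² = 0.111
te_D = (13 + 4·14 + 15)/6 = 84/6 = 14; σ²_D = ((15−13)/6)² = 0.111
te_E = (5 + 4·11 + 23)/6 = 72/6 = 12; σ²_E = ((23−5)/6)² = 9.000

Forward pass:
ES_A = 0; EF_A = 6
ES_B = 0; EF_B = 5
ES_C = 0; EF_C = 7
ES_D = max(EF_B=5, EF_C=7) = 7; EF_D = 7+14 = 21
ES_E = max(EF_A=6, EF_B=5, EF_D=21) = 21; EF_E = 21+12 = 33
Expected project duration μ = 33 weeks. Critical path: C → D → E.

Variance along critical path = 0.111 + 0.111 + 9.000 = 9.222; σ = √9.222 = 3.037 weeks.
Z = (30 − 33) / 3.037 = -0.988
P(T ≤ 30) = Φ(-0.988) ≈ 0.162

0.162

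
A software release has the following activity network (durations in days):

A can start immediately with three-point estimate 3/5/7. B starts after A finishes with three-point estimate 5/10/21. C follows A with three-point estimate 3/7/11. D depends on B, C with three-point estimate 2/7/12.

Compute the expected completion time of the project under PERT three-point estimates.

te_A = (3 + 4·5 + 7)/6 = 30/6 = 5
te_B = (5 + 4·10 + 21)/6 = 66/6 = 11
te_C = (3 + 4·7 + 11)/6 = 42/6 = 7
te_D = (2 + 4·7 + 12)/6 = 42/6 = 7

Forward pass:
ES_A = 0; EF_A = 5
ES_B = 5; EF_B = 5+11 = 16
ES_C = 5; EF_C = 5+7 = 12
ES_D = max(EF_B=16, EF_C=12) = 16; EF_D = 16+7 = 23
Expected project duration μ = 23 days. Critical path: A → B → D.

23 days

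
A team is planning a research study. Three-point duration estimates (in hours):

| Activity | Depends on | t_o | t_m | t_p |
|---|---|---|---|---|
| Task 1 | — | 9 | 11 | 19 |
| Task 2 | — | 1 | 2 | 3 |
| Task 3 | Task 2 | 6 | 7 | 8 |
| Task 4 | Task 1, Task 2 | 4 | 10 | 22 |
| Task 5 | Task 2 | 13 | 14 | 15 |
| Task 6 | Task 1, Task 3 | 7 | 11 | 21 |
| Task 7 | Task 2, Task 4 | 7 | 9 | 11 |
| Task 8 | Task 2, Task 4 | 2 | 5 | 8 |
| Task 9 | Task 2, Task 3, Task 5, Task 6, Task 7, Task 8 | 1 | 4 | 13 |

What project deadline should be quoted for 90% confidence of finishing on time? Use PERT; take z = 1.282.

te_Task 1 = (9 + 4·11 + 19)/6 = 72/6 = 12; σ²_Task 1 = ((19−9)/6)² = 2.778
te_Task 2 = (1 + 4·2 + 3)/6 = 12/6 = 2; σ²_Task 2 = ((3−1)/6)² = 0.111
te_Task 3 = (6 + 4·7 + 8)/6 = 42/6 = 7; σ²_Task 3 = ((8−6)/6)² = 0.111
te_Task 4 = (4 + 4·10 + 22)/6 = 66/6 = 11; σ²_Task 4 = ((22−4)/6)² = 9.000
te_Task 5 = (13 + 4·14 + 15)/6 = 84/6 = 14; σ²_Task 5 = ((15−13)/6)² = 0.111
te_Task 6 = (7 + 4·11 + 21)/6 = 72/6 = 12; σ²_Task 6 = ((21−7)/6)² = 5.444
te_Task 7 = (7 + 4·9 + 11)/6 = 54/6 = 9; σ²_Task 7 = ((11−7)/6)² = 0.444
te_Task 8 = (2 + 4·5 + 8)/6 = 30/6 = 5; σ²_Task 8 = ((8−2)/6)² = 1.000
te_Task 9 = (1 + 4·4 + 13)/6 = 30/6 = 5; σ²_Task 9 = ((13−1)/6)² = 4.000

Forward pass:
ES_Task 1 = 0; EF_Task 1 = 12
ES_Task 2 = 0; EF_Task 2 = 2
ES_Task 3 = 2; EF_Task 3 = 2+7 = 9
ES_Task 4 = max(EF_Task 1=12, EF_Task 2=2) = 12; EF_Task 4 = 12+11 = 23
ES_Task 5 = 2; EF_Task 5 = 2+14 = 16
ES_Task 6 = max(EF_Task 1=12, EF_Task 3=9) = 12; EF_Task 6 = 12+12 = 24
ES_Task 7 = max(EF_Task 2=2, EF_Task 4=23) = 23; EF_Task 7 = 23+9 = 32
ES_Task 8 = max(EF_Task 2=2, EF_Task 4=23) = 23; EF_Task 8 = 23+5 = 28
ES_Task 9 = max(EF_Task 2=2, EF_Task 3=9, EF_Task 5=16, EF_Task 6=24, EF_Task 7=32, EF_Task 8=28) = 32; EF_Task 9 = 32+5 = 37
Expected project duration μ = 37 hours. Critical path: Task 1 → Task 4 → Task 7 → Task 9.

Variance along critical path = 2.778 + 9.000 + 0.444 + 4.000 = 16.222; σ = 4.028 hours.
D = μ + z·σ = 37 + 1.282·4.028 = 42.2 hours

42.2 hours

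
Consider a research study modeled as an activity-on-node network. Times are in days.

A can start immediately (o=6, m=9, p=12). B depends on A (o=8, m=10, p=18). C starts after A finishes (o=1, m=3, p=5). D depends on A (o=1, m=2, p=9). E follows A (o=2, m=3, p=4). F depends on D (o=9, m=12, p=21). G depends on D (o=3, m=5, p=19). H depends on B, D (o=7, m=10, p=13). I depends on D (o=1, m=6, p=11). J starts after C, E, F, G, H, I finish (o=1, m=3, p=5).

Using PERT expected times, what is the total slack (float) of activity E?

te_A = (6 + 4·9 + 12)/6 = 54/6 = 9
te_B = (8 + 4·10 + 18)/6 = 66/6 = 11
te_C = (1 + 4·3 + 5)/6 = 18/6 = 3
te_D = (1 + 4·2 + 9)/6 = 18/6 = 3
te_E = (2 + 4·3 + 4)/6 = 18/6 = 3
te_F = (9 + 4·12 + 21)/6 = 78/6 = 13
te_G = (3 + 4·5 + 19)/6 = 42/6 = 7
te_H = (7 + 4·10 + 13)/6 = 60/6 = 10
te_I = (1 + 4·6 + 11)/6 = 36/6 = 6
te_J = (1 + 4·3 + 5)/6 = 18/6 = 3

Forward pass:
ES_A = 0; EF_A = 9
ES_B = 9; EF_B = 9+11 = 20
ES_C = 9; EF_C = 9+3 = 12
ES_D = 9; EF_D = 9+3 = 12
ES_E = 9; EF_E = 9+3 = 12
ES_F = 12; EF_F = 12+13 = 25
ES_G = 12; EF_G = 12+7 = 19
ES_H = max(EF_B=20, EF_D=12) = 20; EF_H = 20+10 = 30
ES_I = 12; EF_I = 12+6 = 18
ES_J = max(EF_C=12, EF_E=12, EF_F=25, EF_G=19, EF_H=30, EF_I=18) = 30; EF_J = 30+3 = 33
Expected project duration μ = 33 days. Critical path: A → B → H → J.

Backward pass:
LF_J = 33; LS_J = 33−3 = 30
LF_I = LS_J = 30; LS_I = 30−6 = 24
LF_H = LS_J = 30; LS_H = 30−10 = 20
LF_G = LS_J = 30; LS_G = 30−7 = 23
LF_F = LS_J = 30; LS_F = 30−13 = 17
LF_E = LS_J = 30; LS_E = 30−3 = 27
LF_D = min(LS_F=17, LS_G=23, LS_H=20, LS_I=24) = 17; LS_D = 17−3 = 14
LF_C = LS_J = 30; LS_C = 30−3 = 27
LF_B = LS_H = 20; LS_B = 20−11 = 9
LF_A = min(LS_B=9, LS_C=27, LS_D=14, LS_E=27) = 9; LS_A = 9−9 = 0
Slack_E = LS_E − ES_E = 27 − 9 = 18

18 days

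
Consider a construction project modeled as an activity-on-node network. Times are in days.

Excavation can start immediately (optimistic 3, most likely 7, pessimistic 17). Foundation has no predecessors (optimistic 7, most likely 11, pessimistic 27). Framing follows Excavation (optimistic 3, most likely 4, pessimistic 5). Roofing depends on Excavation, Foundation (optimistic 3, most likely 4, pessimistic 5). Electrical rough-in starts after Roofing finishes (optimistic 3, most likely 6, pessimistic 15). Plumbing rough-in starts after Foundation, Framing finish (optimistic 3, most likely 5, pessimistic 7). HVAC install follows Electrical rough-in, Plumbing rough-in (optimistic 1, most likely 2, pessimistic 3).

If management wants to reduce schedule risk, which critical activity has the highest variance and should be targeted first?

Foundation

te_Excavation = (3 + 4·7 + 17)/6 = 48/6 = 8; σ²_Excavation = ((17−3)/6)² = 5.444
te_Foundation = (7 + 4·11 + 27)/6 = 78/6 = 13; σ²_Foundation = ((27−7)/6)² = 11.111
te_Framing = (3 + 4·4 + 5)/6 = 24/6 = 4; σ²_Framing = ((5−3)/6)² = 0.111
te_Roofing = (3 + 4·4 + 5)/6 = 24/6 = 4; σ²_Roofing = ((5−3)/6)² = 0.111
te_Electrical rough-in = (3 + 4·6 + 15)/6 = 42/6 = 7; σ²_Electrical rough-in = ((15−3)/6)² = 4.000
te_Plumbing rough-in = (3 + 4·5 + 7)/6 = 30/6 = 5; σ²_Plumbing rough-in = ((7−3)/6)² = 0.444
te_HVAC install = (1 + 4·2 + 3)/6 = 12/6 = 2; σ²_HVAC install = ((3−1)/6)² = 0.111

Forward pass:
ES_Excavation = 0; EF_Excavation = 8
ES_Foundation = 0; EF_Foundation = 13
ES_Framing = 8; EF_Framing = 8+4 = 12
ES_Roofing = max(EF_Excavation=8, EF_Foundation=13) = 13; EF_Roofing = 13+4 = 17
ES_Electrical rough-in = 17; EF_Electrical rough-in = 17+7 = 24
ES_Plumbing rough-in = max(EF_Foundation=13, EF_Framing=12) = 13; EF_Plumbing rough-in = 13+5 = 18
ES_HVAC install = max(EF_Electrical rough-in=24, EF_Plumbing rough-in=18) = 24; EF_HVAC install = 24+2 = 26
Expected project duration μ = 26 days. Critical path: Foundation → Roofing → Electrical rough-in → HVAC install.

Variances on critical path: σ²_Foundation=11.111, σ²_Roofing=0.111, σ²_Electrical rough-in=4.000, σ²_HVAC install=0.111.
Largest is σ²_Foundation = 11.111.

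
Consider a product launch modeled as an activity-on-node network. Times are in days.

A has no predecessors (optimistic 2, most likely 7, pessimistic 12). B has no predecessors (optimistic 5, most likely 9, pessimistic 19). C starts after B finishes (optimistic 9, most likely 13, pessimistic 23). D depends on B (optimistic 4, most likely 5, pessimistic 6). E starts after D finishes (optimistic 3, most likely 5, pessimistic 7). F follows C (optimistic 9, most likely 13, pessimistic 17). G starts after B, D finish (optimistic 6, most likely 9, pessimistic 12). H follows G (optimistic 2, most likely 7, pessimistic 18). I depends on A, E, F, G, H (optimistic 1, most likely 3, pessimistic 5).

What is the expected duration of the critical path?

te_A = (2 + 4·7 + 12)/6 = 42/6 = 7
te_B = (5 + 4·9 + 19)/6 = 60/6 = 10
te_C = (9 + 4·13 + 23)/6 = 84/6 = 14
te_D = (4 + 4·5 + 6)/6 = 30/6 = 5
te_E = (3 + 4·5 + 7)/6 = 30/6 = 5
te_F = (9 + 4·13 + 17)/6 = 78/6 = 13
te_G = (6 + 4·9 + 12)/6 = 54/6 = 9
te_H = (2 + 4·7 + 18)/6 = 48/6 = 8
te_I = (1 + 4·3 + 5)/6 = 18/6 = 3

Forward pass:
ES_A = 0; EF_A = 7
ES_B = 0; EF_B = 10
ES_C = 10; EF_C = 10+14 = 24
ES_D = 10; EF_D = 10+5 = 15
ES_E = 15; EF_E = 15+5 = 20
ES_F = 24; EF_F = 24+13 = 37
ES_G = max(EF_B=10, EF_D=15) = 15; EF_G = 15+9 = 24
ES_H = 24; EF_H = 24+8 = 32
ES_I = max(EF_A=7, EF_E=20, EF_F=37, EF_G=24, EF_H=32) = 37; EF_I = 37+3 = 40
Expected project duration μ = 40 days. Critical path: B → C → F → I.

40 days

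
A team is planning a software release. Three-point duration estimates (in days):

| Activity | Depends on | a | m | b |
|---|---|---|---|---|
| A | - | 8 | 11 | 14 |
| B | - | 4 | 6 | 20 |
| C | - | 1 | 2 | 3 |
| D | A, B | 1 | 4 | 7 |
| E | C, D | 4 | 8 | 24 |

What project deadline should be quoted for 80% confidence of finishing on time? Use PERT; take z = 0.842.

28.0 days

te_A = (8 + 4·11 + 14)/6 = 66/6 = 11; σ²_A = ((14−8)/6)² = 1.000
te_B = (4 + 4·6 + 20)/6 = 48/6 = 8; σ²_B = ((20−4)/6)² = 7.111
te_C = (1 + 4·2 + 3)/6 = 12/6 = 2; σ²_C = ((3−1)/6)² = 0.111
te_D = (1 + 4·4 + 7)/6 = 24/6 = 4; σ²_D = ((7−1)/6)² = 1.000
te_E = (4 + 4·8 + 24)/6 = 60/6 = 10; σ²_E = ((24−4)/6)² = 11.111

Forward pass:
ES_A = 0; EF_A = 11
ES_B = 0; EF_B = 8
ES_C = 0; EF_C = 2
ES_D = max(EF_A=11, EF_B=8) = 11; EF_D = 11+4 = 15
ES_E = max(EF_C=2, EF_D=15) = 15; EF_E = 15+10 = 25
Expected project duration μ = 25 days. Critical path: A → D → E.

Variance along critical path = 1.000 + 1.000 + 11.111 = 13.111; σ = 3.621 days.
D = μ + z·σ = 25 + 0.842·3.621 = 28.0 days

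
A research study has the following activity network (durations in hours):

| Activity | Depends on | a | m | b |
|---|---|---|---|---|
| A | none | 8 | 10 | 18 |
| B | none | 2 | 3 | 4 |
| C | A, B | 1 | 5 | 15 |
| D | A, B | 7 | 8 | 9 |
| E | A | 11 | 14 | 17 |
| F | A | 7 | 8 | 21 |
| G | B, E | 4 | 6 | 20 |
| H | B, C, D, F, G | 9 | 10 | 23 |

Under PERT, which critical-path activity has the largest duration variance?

te_A = (8 + 4·10 + 18)/6 = 66/6 = 11; σ²_A = ((18−8)/6)² = 2.778
te_B = (2 + 4·3 + 4)/6 = 18/6 = 3; σ²_B = ((4−2)/6)² = 0.111
te_C = (1 + 4·5 + 15)/6 = 36/6 = 6; σ²_C = ((15−1)/6)² = 5.444
te_D = (7 + 4·8 + 9)/6 = 48/6 = 8; σ²_D = ((9−7)/6)² = 0.111
te_E = (11 + 4·14 + 17)/6 = 84/6 = 14; σ²_E = ((17−11)/6)² = 1.000
te_F = (7 + 4·8 + 21)/6 = 60/6 = 10; σ²_F = ((21−7)/6)² = 5.444
te_G = (4 + 4·6 + 20)/6 = 48/6 = 8; σ²_G = ((20−4)/6)² = 7.111
te_H = (9 + 4·10 + 23)/6 = 72/6 = 12; σ²_H = ((23−9)/6)² = 5.444

Forward pass:
ES_A = 0; EF_A = 11
ES_B = 0; EF_B = 3
ES_C = max(EF_A=11, EF_B=3) = 11; EF_C = 11+6 = 17
ES_D = max(EF_A=11, EF_B=3) = 11; EF_D = 11+8 = 19
ES_E = 11; EF_E = 11+14 = 25
ES_F = 11; EF_F = 11+10 = 21
ES_G = max(EF_B=3, EF_E=25) = 25; EF_G = 25+8 = 33
ES_H = max(EF_B=3, EF_C=17, EF_D=19, EF_F=21, EF_G=33) = 33; EF_H = 33+12 = 45
Expected project duration μ = 45 hours. Critical path: A → E → G → H.

Variances on critical path: σ²_A=2.778, σ²_E=1.000, σ²_G=7.111, σ²_H=5.444.
Largest is σ²_G = 7.111.

G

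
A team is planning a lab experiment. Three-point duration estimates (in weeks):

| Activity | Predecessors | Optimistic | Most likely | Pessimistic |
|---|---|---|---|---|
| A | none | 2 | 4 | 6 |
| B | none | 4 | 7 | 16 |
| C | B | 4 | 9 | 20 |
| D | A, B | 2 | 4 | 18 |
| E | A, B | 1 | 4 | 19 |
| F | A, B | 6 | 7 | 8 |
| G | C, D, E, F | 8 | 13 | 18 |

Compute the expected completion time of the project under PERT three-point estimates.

te_A = (2 + 4·4 + 6)/6 = 24/6 = 4
te_B = (4 + 4·7 + 16)/6 = 48/6 = 8
te_C = (4 + 4·9 + 20)/6 = 60/6 = 10
te_D = (2 + 4·4 + 18)/6 = 36/6 = 6
te_E = (1 + 4·4 + 19)/6 = 36/6 = 6
te_F = (6 + 4·7 + 8)/6 = 42/6 = 7
te_G = (8 + 4·13 + 18)/6 = 78/6 = 13

Forward pass:
ES_A = 0; EF_A = 4
ES_B = 0; EF_B = 8
ES_C = 8; EF_C = 8+10 = 18
ES_D = max(EF_A=4, EF_B=8) = 8; EF_D = 8+6 = 14
ES_E = max(EF_A=4, EF_B=8) = 8; EF_E = 8+6 = 14
ES_F = max(EF_A=4, EF_B=8) = 8; EF_F = 8+7 = 15
ES_G = max(EF_C=18, EF_D=14, EF_E=14, EF_F=15) = 18; EF_G = 18+13 = 31
Expected project duration μ = 31 weeks. Critical path: B → C → G.

31 weeks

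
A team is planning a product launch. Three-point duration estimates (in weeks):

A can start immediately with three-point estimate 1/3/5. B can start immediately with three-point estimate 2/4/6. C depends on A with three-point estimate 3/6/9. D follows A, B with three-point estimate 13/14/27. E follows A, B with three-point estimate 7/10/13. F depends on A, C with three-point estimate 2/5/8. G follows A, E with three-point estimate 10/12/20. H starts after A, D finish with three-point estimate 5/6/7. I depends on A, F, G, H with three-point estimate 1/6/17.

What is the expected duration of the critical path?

34 weeks

te_A = (1 + 4·3 + 5)/6 = 18/6 = 3
te_B = (2 + 4·4 + 6)/6 = 24/6 = 4
te_C = (3 + 4·6 + 9)/6 = 36/6 = 6
te_D = (13 + 4·14 + 27)/6 = 96/6 = 16
te_E = (7 + 4·10 + 13)/6 = 60/6 = 10
te_F = (2 + 4·5 + 8)/6 = 30/6 = 5
te_G = (10 + 4·12 + 20)/6 = 78/6 = 13
te_H = (5 + 4·6 + 7)/6 = 36/6 = 6
te_I = (1 + 4·6 + 17)/6 = 42/6 = 7

Forward pass:
ES_A = 0; EF_A = 3
ES_B = 0; EF_B = 4
ES_C = 3; EF_C = 3+6 = 9
ES_D = max(EF_A=3, EF_B=4) = 4; EF_D = 4+16 = 20
ES_E = max(EF_A=3, EF_B=4) = 4; EF_E = 4+10 = 14
ES_F = max(EF_A=3, EF_C=9) = 9; EF_F = 9+5 = 14
ES_G = max(EF_A=3, EF_E=14) = 14; EF_G = 14+13 = 27
ES_H = max(EF_A=3, EF_D=20) = 20; EF_H = 20+6 = 26
ES_I = max(EF_A=3, EF_F=14, EF_G=27, EF_H=26) = 27; EF_I = 27+7 = 34
Expected project duration μ = 34 weeks. Critical path: B → E → G → I.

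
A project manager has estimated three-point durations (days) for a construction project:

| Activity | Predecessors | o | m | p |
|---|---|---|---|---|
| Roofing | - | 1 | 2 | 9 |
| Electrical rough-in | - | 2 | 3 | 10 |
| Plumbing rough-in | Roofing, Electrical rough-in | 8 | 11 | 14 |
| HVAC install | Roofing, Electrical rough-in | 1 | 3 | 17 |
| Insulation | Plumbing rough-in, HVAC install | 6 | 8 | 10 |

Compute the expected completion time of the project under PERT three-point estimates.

te_Roofing = (1 + 4·2 + 9)/6 = 18/6 = 3
te_Electrical rough-in = (2 + 4·3 + 10)/6 = 24/6 = 4
te_Plumbing rough-in = (8 + 4·11 + 14)/6 = 66/6 = 11
te_HVAC install = (1 + 4·3 + 17)/6 = 30/6 = 5
te_Insulation = (6 + 4·8 + 10)/6 = 48/6 = 8

Forward pass:
ES_Roofing = 0; EF_Roofing = 3
ES_Electrical rough-in = 0; EF_Electrical rough-in = 4
ES_Plumbing rough-in = max(EF_Roofing=3, EF_Electrical rough-in=4) = 4; EF_Plumbing rough-in = 4+11 = 15
ES_HVAC install = max(EF_Roofing=3, EF_Electrical rough-in=4) = 4; EF_HVAC install = 4+5 = 9
ES_Insulation = max(EF_Plumbing rough-in=15, EF_HVAC install=9) = 15; EF_Insulation = 15+8 = 23
Expected project duration μ = 23 days. Critical path: Electrical rough-in → Plumbing rough-in → Insulation.

23 days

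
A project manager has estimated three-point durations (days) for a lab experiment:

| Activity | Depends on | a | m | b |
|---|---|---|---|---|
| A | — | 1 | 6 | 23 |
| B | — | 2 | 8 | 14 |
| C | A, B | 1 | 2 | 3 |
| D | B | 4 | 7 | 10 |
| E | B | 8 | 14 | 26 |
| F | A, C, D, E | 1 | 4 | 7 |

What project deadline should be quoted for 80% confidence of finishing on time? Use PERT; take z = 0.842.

30.2 days

te_A = (1 + 4·6 + 23)/6 = 48/6 = 8; σ²_A = ((23−1)/6)² = 13.444
te_B = (2 + 4·8 + 14)/6 = 48/6 = 8; σ²_B = ((14−2)/6)² = 4.000
te_C = (1 + 4·2 + 3)/6 = 12/6 = 2; σ²_C = ((3−1)/6)² = 0.111
te_D = (4 + 4·7 + 10)/6 = 42/6 = 7; σ²_D = ((10−4)/6)² = 1.000
te_E = (8 + 4·14 + 26)/6 = 90/6 = 15; σ²_E = ((26−8)/6)² = 9.000
te_F = (1 + 4·4 + 7)/6 = 24/6 = 4; σ²_F = ((7−1)/6)² = 1.000

Forward pass:
ES_A = 0; EF_A = 8
ES_B = 0; EF_B = 8
ES_C = max(EF_A=8, EF_B=8) = 8; EF_C = 8+2 = 10
ES_D = 8; EF_D = 8+7 = 15
ES_E = 8; EF_E = 8+15 = 23
ES_F = max(EF_A=8, EF_C=10, EF_D=15, EF_E=23) = 23; EF_F = 23+4 = 27
Expected project duration μ = 27 days. Critical path: B → E → F.

Variance along critical path = 4.000 + 9.000 + 1.000 = 14.000; σ = 3.742 days.
D = μ + z·σ = 27 + 0.842·3.742 = 30.2 days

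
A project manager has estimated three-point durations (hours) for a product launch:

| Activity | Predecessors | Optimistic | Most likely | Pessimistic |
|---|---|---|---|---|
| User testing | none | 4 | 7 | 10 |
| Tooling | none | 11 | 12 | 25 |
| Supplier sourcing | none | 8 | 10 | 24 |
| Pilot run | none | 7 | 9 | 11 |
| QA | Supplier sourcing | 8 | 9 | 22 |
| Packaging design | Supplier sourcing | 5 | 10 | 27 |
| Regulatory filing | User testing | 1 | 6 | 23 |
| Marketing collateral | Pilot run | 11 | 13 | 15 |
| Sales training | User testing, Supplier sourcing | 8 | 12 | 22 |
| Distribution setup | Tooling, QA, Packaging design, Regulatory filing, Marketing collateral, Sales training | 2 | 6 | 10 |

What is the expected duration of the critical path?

te_User testing = (4 + 4·7 + 10)/6 = 42/6 = 7
te_Tooling = (11 + 4·12 + 25)/6 = 84/6 = 14
te_Supplier sourcing = (8 + 4·10 + 24)/6 = 72/6 = 12
te_Pilot run = (7 + 4·9 + 11)/6 = 54/6 = 9
te_QA = (8 + 4·9 + 22)/6 = 66/6 = 11
te_Packaging design = (5 + 4·10 + 27)/6 = 72/6 = 12
te_Regulatory filing = (1 + 4·6 + 23)/6 = 48/6 = 8
te_Marketing collateral = (11 + 4·13 + 15)/6 = 78/6 = 13
te_Sales training = (8 + 4·12 + 22)/6 = 78/6 = 13
te_Distribution setup = (2 + 4·6 + 10)/6 = 36/6 = 6

Forward pass:
ES_User testing = 0; EF_User testing = 7
ES_Tooling = 0; EF_Tooling = 14
ES_Supplier sourcing = 0; EF_Supplier sourcing = 12
ES_Pilot run = 0; EF_Pilot run = 9
ES_QA = 12; EF_QA = 12+11 = 23
ES_Packaging design = 12; EF_Packaging design = 12+12 = 24
ES_Regulatory filing = 7; EF_Regulatory filing = 7+8 = 15
ES_Marketing collateral = 9; EF_Marketing collateral = 9+13 = 22
ES_Sales training = max(EF_User testing=7, EF_Supplier sourcing=12) = 12; EF_Sales training = 12+13 = 25
ES_Distribution setup = max(EF_Tooling=14, EF_QA=23, EF_Packaging design=24, EF_Regulatory filing=15, EF_Marketing collateral=22, EF_Sales training=25) = 25; EF_Distribution setup = 25+6 = 31
Expected project duration μ = 31 hours. Critical path: Supplier sourcing → Sales training → Distribution setup.

31 hours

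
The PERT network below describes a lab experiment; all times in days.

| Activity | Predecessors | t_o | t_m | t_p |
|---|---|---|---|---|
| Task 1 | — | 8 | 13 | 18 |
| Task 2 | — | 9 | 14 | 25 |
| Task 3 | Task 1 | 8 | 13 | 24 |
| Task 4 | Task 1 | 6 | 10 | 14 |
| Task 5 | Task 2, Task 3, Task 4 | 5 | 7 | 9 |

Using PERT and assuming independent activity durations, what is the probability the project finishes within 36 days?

te_Task 1 = (8 + 4·13 + 18)/6 = 78/6 = 13; σ²_Task 1 = ((18−8)/6)² = 2.778
te_Task 2 = (9 + 4·14 + 25)/6 = 90/6 = 15; σ²_Task 2 = ((25−9)/6)² = 7.111
te_Task 3 = (8 + 4·13 + 24)/6 = 84/6 = 14; σ²_Task 3 = ((24−8)/6)² = 7.111
te_Task 4 = (6 + 4·10 + 14)/6 = 60/6 = 10; σ²_Task 4 = ((14−6)/6)² = 1.778
te_Task 5 = (5 + 4·7 + 9)/6 = 42/6 = 7; σ²_Task 5 = ((9−5)/6)² = 0.444

Forward pass:
ES_Task 1 = 0; EF_Task 1 = 13
ES_Task 2 = 0; EF_Task 2 = 15
ES_Task 3 = 13; EF_Task 3 = 13+14 = 27
ES_Task 4 = 13; EF_Task 4 = 13+10 = 23
ES_Task 5 = max(EF_Task 2=15, EF_Task 3=27, EF_Task 4=23) = 27; EF_Task 5 = 27+7 = 34
Expected project duration μ = 34 days. Critical path: Task 1 → Task 3 → Task 5.

Variance along critical path = 2.778 + 7.111 + 0.444 = 10.333; σ = √10.333 = 3.215 days.
Z = (36 − 34) / 3.215 = 0.622
P(T ≤ 36) = Φ(0.622) ≈ 0.733

0.733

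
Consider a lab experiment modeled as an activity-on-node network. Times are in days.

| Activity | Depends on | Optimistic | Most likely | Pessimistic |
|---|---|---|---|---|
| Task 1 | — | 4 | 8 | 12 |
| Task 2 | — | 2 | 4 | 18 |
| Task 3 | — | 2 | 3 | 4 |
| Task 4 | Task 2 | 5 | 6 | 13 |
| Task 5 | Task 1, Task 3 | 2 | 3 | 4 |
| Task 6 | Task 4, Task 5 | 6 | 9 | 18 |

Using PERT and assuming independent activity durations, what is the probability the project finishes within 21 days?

0.289

te_Task 1 = (4 + 4·8 + 12)/6 = 48/6 = 8; σ²_Task 1 = ((12−4)/6)² = 1.778
te_Task 2 = (2 + 4·4 + 18)/6 = 36/6 = 6; σ²_Task 2 = ((18−2)/6)² = 7.111
te_Task 3 = (2 + 4·3 + 4)/6 = 18/6 = 3; σ²_Task 3 = ((4−2)/6)² = 0.111
te_Task 4 = (5 + 4·6 + 13)/6 = 42/6 = 7; σ²_Task 4 = ((13−5)/6)² = 1.778
te_Task 5 = (2 + 4·3 + 4)/6 = 18/6 = 3; σ²_Task 5 = ((4−2)/6)² = 0.111
te_Task 6 = (6 + 4·9 + 18)/6 = 60/6 = 10; σ²_Task 6 = ((18−6)/6)² = 4.000

Forward pass:
ES_Task 1 = 0; EF_Task 1 = 8
ES_Task 2 = 0; EF_Task 2 = 6
ES_Task 3 = 0; EF_Task 3 = 3
ES_Task 4 = 6; EF_Task 4 = 6+7 = 13
ES_Task 5 = max(EF_Task 1=8, EF_Task 3=3) = 8; EF_Task 5 = 8+3 = 11
ES_Task 6 = max(EF_Task 4=13, EF_Task 5=11) = 13; EF_Task 6 = 13+10 = 23
Expected project duration μ = 23 days. Critical path: Task 2 → Task 4 → Task 6.

Variance along critical path = 7.111 + 1.778 + 4.000 = 12.889; σ = √12.889 = 3.590 days.
Z = (21 − 23) / 3.590 = -0.557
P(T ≤ 21) = Φ(-0.557) ≈ 0.289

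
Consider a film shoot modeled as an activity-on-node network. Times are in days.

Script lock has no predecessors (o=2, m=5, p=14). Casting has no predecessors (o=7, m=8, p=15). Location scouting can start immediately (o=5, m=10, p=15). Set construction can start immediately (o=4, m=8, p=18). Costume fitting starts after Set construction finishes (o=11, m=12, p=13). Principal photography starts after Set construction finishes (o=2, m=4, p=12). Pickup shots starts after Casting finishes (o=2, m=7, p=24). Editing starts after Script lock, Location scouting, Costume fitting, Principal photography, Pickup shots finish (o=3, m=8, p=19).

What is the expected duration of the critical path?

te_Script lock = (2 + 4·5 + 14)/6 = 36/6 = 6
te_Casting = (7 + 4·8 + 15)/6 = 54/6 = 9
te_Location scouting = (5 + 4·10 + 15)/6 = 60/6 = 10
te_Set construction = (4 + 4·8 + 18)/6 = 54/6 = 9
te_Costume fitting = (11 + 4·12 + 13)/6 = 72/6 = 12
te_Principal photography = (2 + 4·4 + 12)/6 = 30/6 = 5
te_Pickup shots = (2 + 4·7 + 24)/6 = 54/6 = 9
te_Editing = (3 + 4·8 + 19)/6 = 54/6 = 9

Forward pass:
ES_Script lock = 0; EF_Script lock = 6
ES_Casting = 0; EF_Casting = 9
ES_Location scouting = 0; EF_Location scouting = 10
ES_Set construction = 0; EF_Set construction = 9
ES_Costume fitting = 9; EF_Costume fitting = 9+12 = 21
ES_Principal photography = 9; EF_Principal photography = 9+5 = 14
ES_Pickup shots = 9; EF_Pickup shots = 9+9 = 18
ES_Editing = max(EF_Script lock=6, EF_Location scouting=10, EF_Costume fitting=21, EF_Principal photography=14, EF_Pickup shots=18) = 21; EF_Editing = 21+9 = 30
Expected project duration μ = 30 days. Critical path: Set construction → Costume fitting → Editing.

30 days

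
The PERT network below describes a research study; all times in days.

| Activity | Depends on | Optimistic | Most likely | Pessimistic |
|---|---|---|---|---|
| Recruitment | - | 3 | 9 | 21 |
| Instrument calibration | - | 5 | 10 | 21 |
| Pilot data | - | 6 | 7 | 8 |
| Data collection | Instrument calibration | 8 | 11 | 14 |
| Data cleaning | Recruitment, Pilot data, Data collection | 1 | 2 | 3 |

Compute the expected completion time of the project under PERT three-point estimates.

24 days

te_Recruitment = (3 + 4·9 + 21)/6 = 60/6 = 10
te_Instrument calibration = (5 + 4·10 + 21)/6 = 66/6 = 11
te_Pilot data = (6 + 4·7 + 8)/6 = 42/6 = 7
te_Data collection = (8 + 4·11 + 14)/6 = 66/6 = 11
te_Data cleaning = (1 + 4·2 + 3)/6 = 12/6 = 2

Forward pass:
ES_Recruitment = 0; EF_Recruitment = 10
ES_Instrument calibration = 0; EF_Instrument calibration = 11
ES_Pilot data = 0; EF_Pilot data = 7
ES_Data collection = 11; EF_Data collection = 11+11 = 22
ES_Data cleaning = max(EF_Recruitment=10, EF_Pilot data=7, EF_Data collection=22) = 22; EF_Data cleaning = 22+2 = 24
Expected project duration μ = 24 days. Critical path: Instrument calibration → Data collection → Data cleaning.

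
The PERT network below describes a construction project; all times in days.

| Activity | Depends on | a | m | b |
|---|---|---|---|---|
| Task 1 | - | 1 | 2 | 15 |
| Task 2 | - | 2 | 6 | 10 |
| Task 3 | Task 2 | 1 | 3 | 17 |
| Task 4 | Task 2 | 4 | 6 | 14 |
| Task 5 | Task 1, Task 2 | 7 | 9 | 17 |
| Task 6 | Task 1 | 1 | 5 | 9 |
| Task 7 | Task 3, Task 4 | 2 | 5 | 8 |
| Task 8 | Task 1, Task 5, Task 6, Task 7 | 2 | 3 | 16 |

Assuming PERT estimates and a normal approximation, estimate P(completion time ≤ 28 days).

te_Task 1 = (1 + 4·2 + 15)/6 = 24/6 = 4; σ²_Task 1 = ((15−1)/6)² = 5.444
te_Task 2 = (2 + 4·6 + 10)/6 = 36/6 = 6; σ²_Task 2 = ((10−2)/6)² = 1.778
te_Task 3 = (1 + 4·3 + 17)/6 = 30/6 = 5; σ²_Task 3 = ((17−1)/6)² = 7.111
te_Task 4 = (4 + 4·6 + 14)/6 = 42/6 = 7; σ²_Task 4 = ((14−4)/6)² = 2.778
te_Task 5 = (7 + 4·9 + 17)/6 = 60/6 = 10; σ²_Task 5 = ((17−7)/6)² = 2.778
te_Task 6 = (1 + 4·5 + 9)/6 = 30/6 = 5; σ²_Task 6 = ((9−1)/6)² = 1.778
te_Task 7 = (2 + 4·5 + 8)/6 = 30/6 = 5; σ²_Task 7 = ((8−2)/6)² = 1.000
te_Task 8 = (2 + 4·3 + 16)/6 = 30/6 = 5; σ²_Task 8 = ((16−2)/6)² = 5.444

Forward pass:
ES_Task 1 = 0; EF_Task 1 = 4
ES_Task 2 = 0; EF_Task 2 = 6
ES_Task 3 = 6; EF_Task 3 = 6+5 = 11
ES_Task 4 = 6; EF_Task 4 = 6+7 = 13
ES_Task 5 = max(EF_Task 1=4, EF_Task 2=6) = 6; EF_Task 5 = 6+10 = 16
ES_Task 6 = 4; EF_Task 6 = 4+5 = 9
ES_Task 7 = max(EF_Task 3=11, EF_Task 4=13) = 13; EF_Task 7 = 13+5 = 18
ES_Task 8 = max(EF_Task 1=4, EF_Task 5=16, EF_Task 6=9, EF_Task 7=18) = 18; EF_Task 8 = 18+5 = 23
Expected project duration μ = 23 days. Critical path: Task 2 → Task 4 → Task 7 → Task 8.

Variance along critical path = 1.778 + 2.778 + 1.000 + 5.444 = 11.000; σ = √11.000 = 3.317 days.
Z = (28 − 23) / 3.317 = 1.508
P(T ≤ 28) = Φ(1.508) ≈ 0.934

0.934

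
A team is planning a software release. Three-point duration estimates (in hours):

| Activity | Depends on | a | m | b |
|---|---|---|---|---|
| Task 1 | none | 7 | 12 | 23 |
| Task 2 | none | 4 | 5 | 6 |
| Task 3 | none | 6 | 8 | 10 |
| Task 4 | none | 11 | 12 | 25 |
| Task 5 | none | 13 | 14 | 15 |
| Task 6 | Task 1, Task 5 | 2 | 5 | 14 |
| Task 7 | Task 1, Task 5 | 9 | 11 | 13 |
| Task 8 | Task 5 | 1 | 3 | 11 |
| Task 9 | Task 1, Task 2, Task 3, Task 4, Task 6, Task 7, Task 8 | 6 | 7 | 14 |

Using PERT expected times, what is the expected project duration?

te_Task 1 = (7 + 4·12 + 23)/6 = 78/6 = 13
te_Task 2 = (4 + 4·5 + 6)/6 = 30/6 = 5
te_Task 3 = (6 + 4·8 + 10)/6 = 48/6 = 8
te_Task 4 = (11 + 4·12 + 25)/6 = 84/6 = 14
te_Task 5 = (13 + 4·14 + 15)/6 = 84/6 = 14
te_Task 6 = (2 + 4·5 + 14)/6 = 36/6 = 6
te_Task 7 = (9 + 4·11 + 13)/6 = 66/6 = 11
te_Task 8 = (1 + 4·3 + 11)/6 = 24/6 = 4
te_Task 9 = (6 + 4·7 + 14)/6 = 48/6 = 8

Forward pass:
ES_Task 1 = 0; EF_Task 1 = 13
ES_Task 2 = 0; EF_Task 2 = 5
ES_Task 3 = 0; EF_Task 3 = 8
ES_Task 4 = 0; EF_Task 4 = 14
ES_Task 5 = 0; EF_Task 5 = 14
ES_Task 6 = max(EF_Task 1=13, EF_Task 5=14) = 14; EF_Task 6 = 14+6 = 20
ES_Task 7 = max(EF_Task 1=13, EF_Task 5=14) = 14; EF_Task 7 = 14+11 = 25
ES_Task 8 = 14; EF_Task 8 = 14+4 = 18
ES_Task 9 = max(EF_Task 1=13, EF_Task 2=5, EF_Task 3=8, EF_Task 4=14, EF_Task 6=20, EF_Task 7=25, EF_Task 8=18) = 25; EF_Task 9 = 25+8 = 33
Expected project duration μ = 33 hours. Critical path: Task 5 → Task 7 → Task 9.

33 hours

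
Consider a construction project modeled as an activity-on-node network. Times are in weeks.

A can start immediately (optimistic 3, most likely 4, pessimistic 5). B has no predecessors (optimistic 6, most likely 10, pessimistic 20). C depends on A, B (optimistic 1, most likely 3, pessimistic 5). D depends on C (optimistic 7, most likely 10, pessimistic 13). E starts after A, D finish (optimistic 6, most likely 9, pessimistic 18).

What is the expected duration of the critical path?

te_A = (3 + 4·4 + 5)/6 = 24/6 = 4
te_B = (6 + 4·10 + 20)/6 = 66/6 = 11
te_C = (1 + 4·3 + 5)/6 = 18/6 = 3
te_D = (7 + 4·10 + 13)/6 = 60/6 = 10
te_E = (6 + 4·9 + 18)/6 = 60/6 = 10

Forward pass:
ES_A = 0; EF_A = 4
ES_B = 0; EF_B = 11
ES_C = max(EF_A=4, EF_B=11) = 11; EF_C = 11+3 = 14
ES_D = 14; EF_D = 14+10 = 24
ES_E = max(EF_A=4, EF_D=24) = 24; EF_E = 24+10 = 34
Expected project duration μ = 34 weeks. Critical path: B → C → D → E.

34 weeks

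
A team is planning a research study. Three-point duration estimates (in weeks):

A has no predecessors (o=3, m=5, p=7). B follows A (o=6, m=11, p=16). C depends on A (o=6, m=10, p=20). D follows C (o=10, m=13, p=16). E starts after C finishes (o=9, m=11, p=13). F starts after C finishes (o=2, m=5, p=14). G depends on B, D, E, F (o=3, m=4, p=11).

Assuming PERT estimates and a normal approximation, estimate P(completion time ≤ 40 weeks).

0.979

te_A = (3 + 4·5 + 7)/6 = 30/6 = 5; σ²_A = ((7−3)/6)² = 0.444
te_B = (6 + 4·11 + 16)/6 = 66/6 = 11; σ²_B = ((16−6)/6)² = 2.778
te_C = (6 + 4·10 + 20)/6 = 66/6 = 11; σ²_C = ((20−6)/6)² = 5.444
te_D = (10 + 4·13 + 16)/6 = 78/6 = 13; σ²_D = ((16−10)/6)² = 1.000
te_E = (9 + 4·11 + 13)/6 = 66/6 = 11; σ²_E = ((13−9)/6)² = 0.444
te_F = (2 + 4·5 + 14)/6 = 36/6 = 6; σ²_F = ((14−2)/6)² = 4.000
te_G = (3 + 4·4 + 11)/6 = 30/6 = 5; σ²_G = ((11−3)/6)² = 1.778

Forward pass:
ES_A = 0; EF_A = 5
ES_B = 5; EF_B = 5+11 = 16
ES_C = 5; EF_C = 5+11 = 16
ES_D = 16; EF_D = 16+13 = 29
ES_E = 16; EF_E = 16+11 = 27
ES_F = 16; EF_F = 16+6 = 22
ES_G = max(EF_B=16, EF_D=29, EF_E=27, EF_F=22) = 29; EF_G = 29+5 = 34
Expected project duration μ = 34 weeks. Critical path: A → C → D → G.

Variance along critical path = 0.444 + 5.444 + 1.000 + 1.778 = 8.667; σ = √8.667 = 2.944 weeks.
Z = (40 − 34) / 2.944 = 2.038
P(T ≤ 40) = Φ(2.038) ≈ 0.979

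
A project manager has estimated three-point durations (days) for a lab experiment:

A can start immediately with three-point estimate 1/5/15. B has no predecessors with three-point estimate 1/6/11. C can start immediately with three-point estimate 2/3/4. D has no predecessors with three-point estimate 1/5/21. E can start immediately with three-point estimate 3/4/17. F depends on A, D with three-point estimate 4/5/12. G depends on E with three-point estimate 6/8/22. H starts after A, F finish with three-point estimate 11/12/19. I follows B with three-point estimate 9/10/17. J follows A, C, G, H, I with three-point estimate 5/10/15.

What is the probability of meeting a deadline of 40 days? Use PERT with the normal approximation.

0.831

te_A = (1 + 4·5 + 15)/6 = 36/6 = 6; σ²_A = ((15−1)/6)² = 5.444
te_B = (1 + 4·6 + 11)/6 = 36/6 = 6; σ²_B = ((11−1)/6)² = 2.778
te_C = (2 + 4·3 + 4)/6 = 18/6 = 3; σ²_C = ((4−2)/6)² = 0.111
te_D = (1 + 4·5 + 21)/6 = 42/6 = 7; σ²_D = ((21−1)/6)² = 11.111
te_E = (3 + 4·4 + 17)/6 = 36/6 = 6; σ²_E = ((17−3)/6)² = 5.444
te_F = (4 + 4·5 + 12)/6 = 36/6 = 6; σ²_F = ((12−4)/6)² = 1.778
te_G = (6 + 4·8 + 22)/6 = 60/6 = 10; σ²_G = ((22−6)/6)² = 7.111
te_H = (11 + 4·12 + 19)/6 = 78/6 = 13; σ²_H = ((19−11)/6)² = 1.778
te_I = (9 + 4·10 + 17)/6 = 66/6 = 11; σ²_I = ((17−9)/6)² = 1.778
te_J = (5 + 4·10 + 15)/6 = 60/6 = 10; σ²_J = ((15−5)/6)² = 2.778

Forward pass:
ES_A = 0; EF_A = 6
ES_B = 0; EF_B = 6
ES_C = 0; EF_C = 3
ES_D = 0; EF_D = 7
ES_E = 0; EF_E = 6
ES_F = max(EF_A=6, EF_D=7) = 7; EF_F = 7+6 = 13
ES_G = 6; EF_G = 6+10 = 16
ES_H = max(EF_A=6, EF_F=13) = 13; EF_H = 13+13 = 26
ES_I = 6; EF_I = 6+11 = 17
ES_J = max(EF_A=6, EF_C=3, EF_G=16, EF_H=26, EF_I=17) = 26; EF_J = 26+10 = 36
Expected project duration μ = 36 days. Critical path: D → F → H → J.

Variance along critical path = 11.111 + 1.778 + 1.778 + 2.778 = 17.444; σ = √17.444 = 4.177 days.
Z = (40 − 36) / 4.177 = 0.958
P(T ≤ 40) = Φ(0.958) ≈ 0.831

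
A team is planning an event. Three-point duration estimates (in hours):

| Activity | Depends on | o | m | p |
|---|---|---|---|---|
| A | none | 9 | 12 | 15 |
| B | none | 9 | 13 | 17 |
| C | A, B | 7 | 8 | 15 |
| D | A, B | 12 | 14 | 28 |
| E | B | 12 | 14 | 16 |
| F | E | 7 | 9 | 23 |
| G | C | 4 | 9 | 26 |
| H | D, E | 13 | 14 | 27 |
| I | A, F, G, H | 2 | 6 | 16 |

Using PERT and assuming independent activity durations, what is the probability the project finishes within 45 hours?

te_A = (9 + 4·12 + 15)/6 = 72/6 = 12; σ²_A = ((15−9)/6)² = 1.000
te_B = (9 + 4·13 + 17)/6 = 78/6 = 13; σ²_B = ((17−9)/6)² = 1.778
te_C = (7 + 4·8 + 15)/6 = 54/6 = 9; σ²_C = ((15−7)/6)² = 1.778
te_D = (12 + 4·14 + 28)/6 = 96/6 = 16; σ²_D = ((28−12)/6)² = 7.111
te_E = (12 + 4·14 + 16)/6 = 84/6 = 14; σ²_E = ((16−12)/6)² = 0.444
te_F = (7 + 4·9 + 23)/6 = 66/6 = 11; σ²_F = ((23−7)/6)² = 7.111
te_G = (4 + 4·9 + 26)/6 = 66/6 = 11; σ²_G = ((26−4)/6)² = 13.444
te_H = (13 + 4·14 + 27)/6 = 96/6 = 16; σ²_H = ((27−13)/6)² = 5.444
te_I = (2 + 4·6 + 16)/6 = 42/6 = 7; σ²_I = ((16−2)/6)² = 5.444

Forward pass:
ES_A = 0; EF_A = 12
ES_B = 0; EF_B = 13
ES_C = max(EF_A=12, EF_B=13) = 13; EF_C = 13+9 = 22
ES_D = max(EF_A=12, EF_B=13) = 13; EF_D = 13+16 = 29
ES_E = 13; EF_E = 13+14 = 27
ES_F = 27; EF_F = 27+11 = 38
ES_G = 22; EF_G = 22+11 = 33
ES_H = max(EF_D=29, EF_E=27) = 29; EF_H = 29+16 = 45
ES_I = max(EF_A=12, EF_F=38, EF_G=33, EF_H=45) = 45; EF_I = 45+7 = 52
Expected project duration μ = 52 hours. Critical path: B → D → H → I.

Variance along critical path = 1.778 + 7.111 + 5.444 + 5.444 = 19.778; σ = √19.778 = 4.447 hours.
Z = (45 − 52) / 4.447 = -1.574
P(T ≤ 45) = Φ(-1.574) ≈ 0.058

0.058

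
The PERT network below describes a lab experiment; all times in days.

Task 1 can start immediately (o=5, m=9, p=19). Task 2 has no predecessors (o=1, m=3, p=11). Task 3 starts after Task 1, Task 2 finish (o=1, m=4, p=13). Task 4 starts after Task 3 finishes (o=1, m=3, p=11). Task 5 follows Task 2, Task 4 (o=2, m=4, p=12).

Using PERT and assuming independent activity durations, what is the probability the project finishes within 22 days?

te_Task 1 = (5 + 4·9 + 19)/6 = 60/6 = 10; σ²_Task 1 = ((19−5)/6)² = 5.444
te_Task 2 = (1 + 4·3 + 11)/6 = 24/6 = 4; σ²_Task 2 = ((11−1)/6)² = 2.778
te_Task 3 = (1 + 4·4 + 13)/6 = 30/6 = 5; σ²_Task 3 = ((13−1)/6)² = 4.000
te_Task 4 = (1 + 4·3 + 11)/6 = 24/6 = 4; σ²_Task 4 = ((11−1)/6)² = 2.778
te_Task 5 = (2 + 4·4 + 12)/6 = 30/6 = 5; σ²_Task 5 = ((12−2)/6)² = 2.778

Forward pass:
ES_Task 1 = 0; EF_Task 1 = 10
ES_Task 2 = 0; EF_Task 2 = 4
ES_Task 3 = max(EF_Task 1=10, EF_Task 2=4) = 10; EF_Task 3 = 10+5 = 15
ES_Task 4 = 15; EF_Task 4 = 15+4 = 19
ES_Task 5 = max(EF_Task 2=4, EF_Task 4=19) = 19; EF_Task 5 = 19+5 = 24
Expected project duration μ = 24 days. Critical path: Task 1 → Task 3 → Task 4 → Task 5.

Variance along critical path = 5.444 + 4.000 + 2.778 + 2.778 = 15.000; σ = √15.000 = 3.873 days.
Z = (22 − 24) / 3.873 = -0.516
P(T ≤ 22) = Φ(-0.516) ≈ 0.303

0.303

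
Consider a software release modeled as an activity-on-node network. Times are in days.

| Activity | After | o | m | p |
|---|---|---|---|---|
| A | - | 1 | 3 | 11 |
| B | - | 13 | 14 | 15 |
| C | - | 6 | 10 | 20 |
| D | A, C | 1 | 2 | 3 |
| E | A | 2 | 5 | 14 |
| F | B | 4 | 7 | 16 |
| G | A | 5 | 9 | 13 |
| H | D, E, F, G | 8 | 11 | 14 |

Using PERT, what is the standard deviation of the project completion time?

te_A = (1 + 4·3 + 11)/6 = 24/6 = 4; σ²_A = ((11−1)/6)² = 2.778
te_B = (13 + 4·14 + 15)/6 = 84/6 = 14; σ²_B = ((15−13)/6)² = 0.111
te_C = (6 + 4·10 + 20)/6 = 66/6 = 11; σ²_C = ((20−6)/6)² = 5.444
te_D = (1 + 4·2 + 3)/6 = 12/6 = 2; σ²_D = ((3−1)/6)² = 0.111
te_E = (2 + 4·5 + 14)/6 = 36/6 = 6; σ²_E = ((14−2)/6)² = 4.000
te_F = (4 + 4·7 + 16)/6 = 48/6 = 8; σ²_F = ((16−4)/6)² = 4.000
te_G = (5 + 4·9 + 13)/6 = 54/6 = 9; σ²_G = ((13−5)/6)² = 1.778
te_H = (8 + 4·11 + 14)/6 = 66/6 = 11; σ²_H = ((14−8)/6)² = 1.000

Forward pass:
ES_A = 0; EF_A = 4
ES_B = 0; EF_B = 14
ES_C = 0; EF_C = 11
ES_D = max(EF_A=4, EF_C=11) = 11; EF_D = 11+2 = 13
ES_E = 4; EF_E = 4+6 = 10
ES_F = 14; EF_F = 14+8 = 22
ES_G = 4; EF_G = 4+9 = 13
ES_H = max(EF_D=13, EF_E=10, EF_F=22, EF_G=13) = 22; EF_H = 22+11 = 33
Expected project duration μ = 33 days. Critical path: B → F → H.

Variance along critical path = 0.111 + 4.000 + 1.000 = 5.111
σ = √5.111 = 2.261 days

2.26 days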